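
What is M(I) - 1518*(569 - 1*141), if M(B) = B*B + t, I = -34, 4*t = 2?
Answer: -1297095/2 ≈ -6.4855e+5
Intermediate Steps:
t = ½ (t = (¼)*2 = ½ ≈ 0.50000)
M(B) = ½ + B² (M(B) = B*B + ½ = B² + ½ = ½ + B²)
M(I) - 1518*(569 - 1*141) = (½ + (-34)²) - 1518*(569 - 1*141) = (½ + 1156) - 1518*(569 - 141) = 2313/2 - 1518*428 = 2313/2 - 649704 = -1297095/2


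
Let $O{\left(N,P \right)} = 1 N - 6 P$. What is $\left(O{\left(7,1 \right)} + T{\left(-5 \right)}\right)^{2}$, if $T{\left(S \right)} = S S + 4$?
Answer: $900$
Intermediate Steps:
$T{\left(S \right)} = 4 + S^{2}$ ($T{\left(S \right)} = S^{2} + 4 = 4 + S^{2}$)
$O{\left(N,P \right)} = N - 6 P$
$\left(O{\left(7,1 \right)} + T{\left(-5 \right)}\right)^{2} = \left(\left(7 - 6\right) + \left(4 + \left(-5\right)^{2}\right)\right)^{2} = \left(\left(7 - 6\right) + \left(4 + 25\right)\right)^{2} = \left(1 + 29\right)^{2} = 30^{2} = 900$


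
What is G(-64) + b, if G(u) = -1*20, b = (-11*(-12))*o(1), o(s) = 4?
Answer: 508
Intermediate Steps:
b = 528 (b = -11*(-12)*4 = 132*4 = 528)
G(u) = -20
G(-64) + b = -20 + 528 = 508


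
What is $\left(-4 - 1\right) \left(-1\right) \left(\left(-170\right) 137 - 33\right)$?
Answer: $-116615$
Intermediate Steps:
$\left(-4 - 1\right) \left(-1\right) \left(\left(-170\right) 137 - 33\right) = \left(-5\right) \left(-1\right) \left(-23290 - 33\right) = 5 \left(-23323\right) = -116615$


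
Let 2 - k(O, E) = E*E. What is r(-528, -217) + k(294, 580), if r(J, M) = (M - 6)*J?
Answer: -218654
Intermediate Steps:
r(J, M) = J*(-6 + M) (r(J, M) = (-6 + M)*J = J*(-6 + M))
k(O, E) = 2 - E² (k(O, E) = 2 - E*E = 2 - E²)
r(-528, -217) + k(294, 580) = -528*(-6 - 217) + (2 - 1*580²) = -528*(-223) + (2 - 1*336400) = 117744 + (2 - 336400) = 117744 - 336398 = -218654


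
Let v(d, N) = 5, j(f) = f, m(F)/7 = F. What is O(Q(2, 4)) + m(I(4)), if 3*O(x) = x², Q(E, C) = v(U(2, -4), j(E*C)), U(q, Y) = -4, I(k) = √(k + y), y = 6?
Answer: 25/3 + 7*√10 ≈ 30.469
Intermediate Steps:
I(k) = √(6 + k) (I(k) = √(k + 6) = √(6 + k))
m(F) = 7*F
Q(E, C) = 5
O(x) = x²/3
O(Q(2, 4)) + m(I(4)) = (⅓)*5² + 7*√(6 + 4) = (⅓)*25 + 7*√10 = 25/3 + 7*√10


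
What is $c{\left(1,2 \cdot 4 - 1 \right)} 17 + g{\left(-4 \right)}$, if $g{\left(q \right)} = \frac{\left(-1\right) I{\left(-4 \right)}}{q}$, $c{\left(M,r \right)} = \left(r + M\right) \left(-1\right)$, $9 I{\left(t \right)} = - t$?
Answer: $- \frac{1223}{9} \approx -135.89$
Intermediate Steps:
$I{\left(t \right)} = - \frac{t}{9}$ ($I{\left(t \right)} = \frac{\left(-1\right) t}{9} = - \frac{t}{9}$)
$c{\left(M,r \right)} = - M - r$ ($c{\left(M,r \right)} = \left(M + r\right) \left(-1\right) = - M - r$)
$g{\left(q \right)} = - \frac{4}{9 q}$ ($g{\left(q \right)} = \frac{\left(-1\right) \left(\left(- \frac{1}{9}\right) \left(-4\right)\right)}{q} = \frac{\left(-1\right) \frac{4}{9}}{q} = - \frac{4}{9 q}$)
$c{\left(1,2 \cdot 4 - 1 \right)} 17 + g{\left(-4 \right)} = \left(\left(-1\right) 1 - \left(2 \cdot 4 - 1\right)\right) 17 - \frac{4}{9 \left(-4\right)} = \left(-1 - \left(8 - 1\right)\right) 17 - - \frac{1}{9} = \left(-1 - 7\right) 17 + \frac{1}{9} = \left(-8\right) 17 + \frac{1}{9} = -136 + \frac{1}{9} = - \frac{1223}{9}$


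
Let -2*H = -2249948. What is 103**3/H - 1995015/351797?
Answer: -1859921924191/395762478278 ≈ -4.6996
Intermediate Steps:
H = 1124974 (H = -1/2*(-2249948) = 1124974)
103**3/H - 1995015/351797 = 103**3/1124974 - 1995015/351797 = 1092727*(1/1124974) - 1995015*1/351797 = 1092727/1124974 - 1995015/351797 = -1859921924191/395762478278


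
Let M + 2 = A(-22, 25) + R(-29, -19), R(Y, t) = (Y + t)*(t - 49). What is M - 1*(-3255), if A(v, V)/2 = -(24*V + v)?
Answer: 5361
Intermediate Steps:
A(v, V) = -48*V - 2*v (A(v, V) = 2*(-(24*V + v)) = 2*(-(v + 24*V)) = 2*(-v - 24*V) = -48*V - 2*v)
R(Y, t) = (-49 + t)*(Y + t) (R(Y, t) = (Y + t)*(-49 + t) = (-49 + t)*(Y + t))
M = 2106 (M = -2 + ((-48*25 - 2*(-22)) + ((-19)² - 49*(-29) - 49*(-19) - 29*(-19))) = -2 + ((-1200 + 44) + (361 + 1421 + 931 + 551)) = -2 + (-1156 + 3264) = -2 + 2108 = 2106)
M - 1*(-3255) = 2106 - 1*(-3255) = 2106 + 3255 = 5361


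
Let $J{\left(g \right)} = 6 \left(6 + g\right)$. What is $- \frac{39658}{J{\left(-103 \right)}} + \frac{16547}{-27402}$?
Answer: $\frac{179513027}{2657994} \approx 67.537$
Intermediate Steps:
$J{\left(g \right)} = 36 + 6 g$
$- \frac{39658}{J{\left(-103 \right)}} + \frac{16547}{-27402} = - \frac{39658}{36 + 6 \left(-103\right)} + \frac{16547}{-27402} = - \frac{39658}{36 - 618} + 16547 \left(- \frac{1}{27402}\right) = - \frac{39658}{-582} - \frac{16547}{27402} = \left(-39658\right) \left(- \frac{1}{582}\right) - \frac{16547}{27402} = \frac{19829}{291} - \frac{16547}{27402} = \frac{179513027}{2657994}$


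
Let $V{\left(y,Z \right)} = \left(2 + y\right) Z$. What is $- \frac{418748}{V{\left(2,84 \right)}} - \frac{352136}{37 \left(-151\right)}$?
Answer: $- \frac{555306845}{469308} \approx -1183.2$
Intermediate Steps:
$V{\left(y,Z \right)} = Z \left(2 + y\right)$
$- \frac{418748}{V{\left(2,84 \right)}} - \frac{352136}{37 \left(-151\right)} = - \frac{418748}{84 \left(2 + 2\right)} - \frac{352136}{37 \left(-151\right)} = - \frac{418748}{84 \cdot 4} - \frac{352136}{-5587} = - \frac{418748}{336} - - \frac{352136}{5587} = \left(-418748\right) \frac{1}{336} + \frac{352136}{5587} = - \frac{104687}{84} + \frac{352136}{5587} = - \frac{555306845}{469308}$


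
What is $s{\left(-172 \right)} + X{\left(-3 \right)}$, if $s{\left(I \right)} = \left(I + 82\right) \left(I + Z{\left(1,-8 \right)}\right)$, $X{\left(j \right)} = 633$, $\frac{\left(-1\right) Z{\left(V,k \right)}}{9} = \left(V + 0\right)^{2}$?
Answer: $16923$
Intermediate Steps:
$Z{\left(V,k \right)} = - 9 V^{2}$ ($Z{\left(V,k \right)} = - 9 \left(V + 0\right)^{2} = - 9 V^{2}$)
$s{\left(I \right)} = \left(-9 + I\right) \left(82 + I\right)$ ($s{\left(I \right)} = \left(I + 82\right) \left(I - 9 \cdot 1^{2}\right) = \left(82 + I\right) \left(I - 9\right) = \left(82 + I\right) \left(-9 + I\right) = \left(-9 + I\right) \left(82 + I\right)$)
$s{\left(-172 \right)} + X{\left(-3 \right)} = \left(-738 + \left(-172\right)^{2} + 73 \left(-172\right)\right) + 633 = \left(-738 + 29584 - 12556\right) + 633 = 16290 + 633 = 16923$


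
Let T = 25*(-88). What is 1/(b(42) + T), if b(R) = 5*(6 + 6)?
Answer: -1/2140 ≈ -0.00046729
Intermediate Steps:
b(R) = 60 (b(R) = 5*12 = 60)
T = -2200
1/(b(42) + T) = 1/(60 - 2200) = 1/(-2140) = -1/2140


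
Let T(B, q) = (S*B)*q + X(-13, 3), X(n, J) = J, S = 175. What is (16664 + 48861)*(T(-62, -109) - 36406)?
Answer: 75107834675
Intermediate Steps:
T(B, q) = 3 + 175*B*q (T(B, q) = (175*B)*q + 3 = 175*B*q + 3 = 3 + 175*B*q)
(16664 + 48861)*(T(-62, -109) - 36406) = (16664 + 48861)*((3 + 175*(-62)*(-109)) - 36406) = 65525*((3 + 1182650) - 36406) = 65525*(1182653 - 36406) = 65525*1146247 = 75107834675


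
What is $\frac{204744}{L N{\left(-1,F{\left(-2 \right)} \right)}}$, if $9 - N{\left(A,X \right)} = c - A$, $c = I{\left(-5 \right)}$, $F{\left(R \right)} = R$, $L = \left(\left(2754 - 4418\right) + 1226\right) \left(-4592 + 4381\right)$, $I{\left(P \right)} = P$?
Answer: $\frac{34124}{200239} \approx 0.17042$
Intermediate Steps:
$L = 92418$ ($L = \left(-1664 + 1226\right) \left(-211\right) = \left(-438\right) \left(-211\right) = 92418$)
$c = -5$
$N{\left(A,X \right)} = 14 + A$ ($N{\left(A,X \right)} = 9 - \left(-5 - A\right) = 9 + \left(5 + A\right) = 14 + A$)
$\frac{204744}{L N{\left(-1,F{\left(-2 \right)} \right)}} = \frac{204744}{92418 \left(14 - 1\right)} = \frac{204744}{92418 \cdot 13} = \frac{204744}{1201434} = 204744 \cdot \frac{1}{1201434} = \frac{34124}{200239}$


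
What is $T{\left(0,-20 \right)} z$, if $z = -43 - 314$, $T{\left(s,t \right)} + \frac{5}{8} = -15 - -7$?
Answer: $\frac{24633}{8} \approx 3079.1$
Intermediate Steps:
$T{\left(s,t \right)} = - \frac{69}{8}$ ($T{\left(s,t \right)} = - \frac{5}{8} - 8 = - \frac{69}{8}$)
$z = -357$ ($z = -43 - 314 = -357$)
$T{\left(0,-20 \right)} z = \left(- \frac{69}{8}\right) \left(-357\right) = \frac{24633}{8}$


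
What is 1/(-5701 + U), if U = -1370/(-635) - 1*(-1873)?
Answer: -127/485882 ≈ -0.00026138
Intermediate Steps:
U = 238145/127 (U = -1370*(-1/635) + 1873 = 274/127 + 1873 = 238145/127 ≈ 1875.2)
1/(-5701 + U) = 1/(-5701 + 238145/127) = 1/(-485882/127) = -127/485882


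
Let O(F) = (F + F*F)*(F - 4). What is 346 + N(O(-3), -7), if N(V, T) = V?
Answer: 304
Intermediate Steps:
O(F) = (-4 + F)*(F + F²) (O(F) = (F + F²)*(-4 + F) = (-4 + F)*(F + F²))
346 + N(O(-3), -7) = 346 - 3*(-4 + (-3)² - 3*(-3)) = 346 - 3*(-4 + 9 + 9) = 346 - 3*14 = 346 - 42 = 304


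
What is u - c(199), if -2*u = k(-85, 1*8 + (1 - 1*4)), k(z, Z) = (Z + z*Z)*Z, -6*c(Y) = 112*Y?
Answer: 14294/3 ≈ 4764.7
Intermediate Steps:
c(Y) = -56*Y/3
k(z, Z) = Z*(Z + Z*z) (k(z, Z) = (Z + Z*z)*Z = Z*(Z + Z*z))
u = 1050 (u = -(1*8 + (1 - 1*4))**2*(1 - 85)/2 = -(8 + (1 - 4))**2*(-84)/2 = -(8 - 3)**2*(-84)/2 = -5**2*(-84)/2 = -25*(-84)/2 = -1/2*(-2100) = 1050)
u - c(199) = 1050 - (-56)*199/3 = 1050 - 1*(-11144/3) = 1050 + 11144/3 = 14294/3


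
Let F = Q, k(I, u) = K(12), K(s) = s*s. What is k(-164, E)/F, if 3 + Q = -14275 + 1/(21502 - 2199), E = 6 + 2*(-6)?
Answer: -308848/30623137 ≈ -0.010085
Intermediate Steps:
K(s) = s²
E = -6 (E = 6 - 12 = -6)
k(I, u) = 144 (k(I, u) = 12² = 144)
Q = -275608233/19303 (Q = -3 + (-14275 + 1/(21502 - 2199)) = -3 + (-14275 + 1/19303) = -3 - 275550324/19303 = -275608233/19303 ≈ -14278.)
F = -275608233/19303 ≈ -14278.
k(-164, E)/F = 144/(-275608233/19303) = 144*(-19303/275608233) = -308848/30623137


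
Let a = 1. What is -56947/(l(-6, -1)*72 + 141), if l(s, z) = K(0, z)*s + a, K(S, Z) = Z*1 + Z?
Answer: -56947/1077 ≈ -52.876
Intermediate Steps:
K(S, Z) = 2*Z (K(S, Z) = Z + Z = 2*Z)
l(s, z) = 1 + 2*s*z (l(s, z) = (2*z)*s + 1 = 2*s*z + 1 = 1 + 2*s*z)
-56947/(l(-6, -1)*72 + 141) = -56947/((1 + 2*(-6)*(-1))*72 + 141) = -56947/((1 + 12)*72 + 141) = -56947/(13*72 + 141) = -56947/(936 + 141) = -56947/1077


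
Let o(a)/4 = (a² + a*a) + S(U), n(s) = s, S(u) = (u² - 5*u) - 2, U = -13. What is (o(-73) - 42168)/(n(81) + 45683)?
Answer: 348/11441 ≈ 0.030417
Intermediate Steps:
S(u) = -2 + u² - 5*u
o(a) = 928 + 8*a² (o(a) = 4*((a² + a*a) + (-2 + (-13)² - 5*(-13))) = 4*((a² + a²) + (-2 + 169 + 65)) = 4*(2*a² + 232) = 4*(232 + 2*a²) = 928 + 8*a²)
(o(-73) - 42168)/(n(81) + 45683) = ((928 + 8*(-73)²) - 42168)/(81 + 45683) = ((928 + 8*5329) - 42168)/45764 = ((928 + 42632) - 42168)*(1/45764) = (43560 - 42168)*(1/45764) = 1392*(1/45764) = 348/11441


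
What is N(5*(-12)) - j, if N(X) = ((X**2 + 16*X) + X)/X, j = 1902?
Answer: -1945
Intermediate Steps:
N(X) = (X**2 + 17*X)/X
N(5*(-12)) - j = (17 + 5*(-12)) - 1*1902 = (17 - 60) - 1902 = -43 - 1902 = -1945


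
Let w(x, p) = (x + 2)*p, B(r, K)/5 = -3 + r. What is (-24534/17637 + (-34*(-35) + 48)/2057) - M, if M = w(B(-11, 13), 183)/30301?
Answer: -138704473412/366433114003 ≈ -0.37853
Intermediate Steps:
B(r, K) = -15 + 5*r (B(r, K) = 5*(-3 + r) = -15 + 5*r)
w(x, p) = p*(2 + x) (w(x, p) = (2 + x)*p = p*(2 + x))
M = -12444/30301 (M = (183*(2 + (-15 + 5*(-11))))/30301 = (183*(2 + (-15 - 55)))*(1/30301) = (183*(2 - 70))*(1/30301) = (183*(-68))*(1/30301) = -12444*1/30301 = -12444/30301 ≈ -0.41068)
(-24534/17637 + (-34*(-35) + 48)/2057) - M = (-24534/17637 + (-34*(-35) + 48)/2057) - 1*(-12444/30301) = (-24534*1/17637 + (1190 + 48)*(1/2057)) + 12444/30301 = (-8178/5879 + 1238*(1/2057)) + 12444/30301 = (-8178/5879 + 1238/2057) + 12444/30301 = -9543944/12093103 + 12444/30301 = -138704473412/366433114003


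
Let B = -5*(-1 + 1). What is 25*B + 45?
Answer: 45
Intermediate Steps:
B = 0 (B = -5*0 = 0)
25*B + 45 = 25*0 + 45 = 0 + 45 = 45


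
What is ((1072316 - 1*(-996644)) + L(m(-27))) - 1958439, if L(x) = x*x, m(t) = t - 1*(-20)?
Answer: 110570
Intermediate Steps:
m(t) = 20 + t (m(t) = t + 20 = 20 + t)
L(x) = x²
((1072316 - 1*(-996644)) + L(m(-27))) - 1958439 = ((1072316 - 1*(-996644)) + (20 - 27)²) - 1958439 = ((1072316 + 996644) + (-7)²) - 1958439 = (2068960 + 49) - 1958439 = 2069009 - 1958439 = 110570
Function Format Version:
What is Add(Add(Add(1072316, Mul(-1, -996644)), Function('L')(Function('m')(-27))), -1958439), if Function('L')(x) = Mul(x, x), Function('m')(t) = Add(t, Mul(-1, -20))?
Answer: 110570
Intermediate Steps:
Function('m')(t) = Add(20, t) (Function('m')(t) = Add(t, 20) = Add(20, t))
Function('L')(x) = Pow(x, 2)
Add(Add(Add(1072316, Mul(-1, -996644)), Function('L')(Function('m')(-27))), -1958439) = Add(Add(Add(1072316, Mul(-1, -996644)), Pow(Add(20, -27), 2)), -1958439) = Add(Add(Add(1072316, 996644), Pow(-7, 2)), -1958439) = Add(Add(2068960, 49), -1958439) = Add(2069009, -1958439) = 110570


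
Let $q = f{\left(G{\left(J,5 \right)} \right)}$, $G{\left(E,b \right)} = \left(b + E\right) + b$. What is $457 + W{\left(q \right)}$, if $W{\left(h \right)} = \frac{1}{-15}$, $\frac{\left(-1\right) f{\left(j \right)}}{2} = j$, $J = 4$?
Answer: $\frac{6854}{15} \approx 456.93$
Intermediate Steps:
$G{\left(E,b \right)} = E + 2 b$ ($G{\left(E,b \right)} = \left(E + b\right) + b = E + 2 b$)
$f{\left(j \right)} = - 2 j$
$q = -28$ ($q = - 2 \left(4 + 2 \cdot 5\right) = - 2 \left(4 + 10\right) = \left(-2\right) 14 = -28$)
$W{\left(h \right)} = - \frac{1}{15}$
$457 + W{\left(q \right)} = 457 - \frac{1}{15} = \frac{6854}{15}$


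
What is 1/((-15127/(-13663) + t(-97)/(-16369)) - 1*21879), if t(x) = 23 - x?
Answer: -223649647/4892984652410 ≈ -4.5708e-5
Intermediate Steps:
1/((-15127/(-13663) + t(-97)/(-16369)) - 1*21879) = 1/((-15127/(-13663) + (23 - 1*(-97))/(-16369)) - 1*21879) = 1/((-15127*(-1/13663) + (23 + 97)*(-1/16369)) - 21879) = 1/((15127/13663 + 120*(-1/16369)) - 21879) = 1/((15127/13663 - 120/16369) - 21879) = 1/(245974303/223649647 - 21879) = 1/(-4892984652410/223649647) = -223649647/4892984652410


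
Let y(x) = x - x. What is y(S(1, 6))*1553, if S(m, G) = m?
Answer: 0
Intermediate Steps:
y(x) = 0
y(S(1, 6))*1553 = 0*1553 = 0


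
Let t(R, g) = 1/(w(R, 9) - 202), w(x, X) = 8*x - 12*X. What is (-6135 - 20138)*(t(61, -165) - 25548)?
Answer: 119477597239/178 ≈ 6.7122e+8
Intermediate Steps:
w(x, X) = -12*X + 8*x
t(R, g) = 1/(-310 + 8*R) (t(R, g) = 1/((-12*9 + 8*R) - 202) = 1/((-108 + 8*R) - 202) = 1/(-310 + 8*R))
(-6135 - 20138)*(t(61, -165) - 25548) = (-6135 - 20138)*(1/(2*(-155 + 4*61)) - 25548) = -26273*(1/(2*(-155 + 244)) - 25548) = -26273*((1/2)/89 - 25548) = -26273*((1/2)*(1/89) - 25548) = -26273*(1/178 - 25548) = -26273*(-4547543/178) = 119477597239/178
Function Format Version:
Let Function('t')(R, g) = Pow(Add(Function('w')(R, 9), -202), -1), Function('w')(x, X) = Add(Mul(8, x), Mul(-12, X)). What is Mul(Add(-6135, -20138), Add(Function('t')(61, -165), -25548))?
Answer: Rational(119477597239, 178) ≈ 6.7122e+8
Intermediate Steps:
Function('w')(x, X) = Add(Mul(-12, X), Mul(8, x))
Function('t')(R, g) = Pow(Add(-310, Mul(8, R)), -1) (Function('t')(R, g) = Pow(Add(Add(Mul(-12, 9), Mul(8, R)), -202), -1) = Pow(Add(Add(-108, Mul(8, R)), -202), -1) = Pow(Add(-310, Mul(8, R)), -1))
Mul(Add(-6135, -20138), Add(Function('t')(61, -165), -25548)) = Mul(Add(-6135, -20138), Add(Mul(Rational(1, 2), Pow(Add(-155, Mul(4, 61)), -1)), -25548)) = Mul(-26273, Add(Mul(Rational(1, 2), Pow(Add(-155, 244), -1)), -25548)) = Mul(-26273, Add(Mul(Rational(1, 2), Pow(89, -1)), -25548)) = Mul(-26273, Add(Mul(Rational(1, 2), Rational(1, 89)), -25548)) = Mul(-26273, Add(Rational(1, 178), -25548)) = Mul(-26273, Rational(-4547543, 178)) = Rational(119477597239, 178)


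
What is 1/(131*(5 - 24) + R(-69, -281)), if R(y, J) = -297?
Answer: -1/2786 ≈ -0.00035894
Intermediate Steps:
1/(131*(5 - 24) + R(-69, -281)) = 1/(131*(5 - 24) - 297) = 1/(131*(-19) - 297) = 1/(-2489 - 297) = 1/(-2786) = -1/2786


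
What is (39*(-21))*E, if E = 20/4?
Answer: -4095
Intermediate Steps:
E = 5 (E = 20*(1/4) = 5)
(39*(-21))*E = (39*(-21))*5 = -819*5 = -4095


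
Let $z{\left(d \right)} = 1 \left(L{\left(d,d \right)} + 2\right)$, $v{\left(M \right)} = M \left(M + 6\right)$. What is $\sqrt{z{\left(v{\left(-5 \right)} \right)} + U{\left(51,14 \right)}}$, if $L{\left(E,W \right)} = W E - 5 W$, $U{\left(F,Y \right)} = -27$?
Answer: $5$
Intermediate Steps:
$L{\left(E,W \right)} = - 5 W + E W$ ($L{\left(E,W \right)} = E W - 5 W = - 5 W + E W$)
$v{\left(M \right)} = M \left(6 + M\right)$
$z{\left(d \right)} = 2 + d \left(-5 + d\right)$ ($z{\left(d \right)} = 1 \left(d \left(-5 + d\right) + 2\right) = 1 \left(2 + d \left(-5 + d\right)\right) = 2 + d \left(-5 + d\right)$)
$\sqrt{z{\left(v{\left(-5 \right)} \right)} + U{\left(51,14 \right)}} = \sqrt{\left(2 + - 5 \left(6 - 5\right) \left(-5 - 5 \left(6 - 5\right)\right)\right) - 27} = \sqrt{\left(2 + \left(-5\right) 1 \left(-5 - 5\right)\right) - 27} = \sqrt{\left(2 - 5 \left(-5 - 5\right)\right) - 27} = \sqrt{\left(2 - -50\right) - 27} = \sqrt{\left(2 + 50\right) - 27} = \sqrt{52 - 27} = \sqrt{25} = 5$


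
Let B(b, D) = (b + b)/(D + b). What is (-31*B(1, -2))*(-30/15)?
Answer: -124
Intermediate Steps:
B(b, D) = 2*b/(D + b) (B(b, D) = (2*b)/(D + b) = 2*b/(D + b))
(-31*B(1, -2))*(-30/15) = (-62/(-2 + 1))*(-30/15) = (-62/(-1))*(-30*1/15) = -62*(-1)*(-2) = -31*(-2)*(-2) = 62*(-2) = -124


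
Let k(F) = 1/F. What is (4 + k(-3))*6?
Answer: 22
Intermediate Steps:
(4 + k(-3))*6 = (4 + 1/(-3))*6 = (4 - ⅓)*6 = (11/3)*6 = 22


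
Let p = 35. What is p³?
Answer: 42875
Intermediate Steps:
p³ = 35³ = 42875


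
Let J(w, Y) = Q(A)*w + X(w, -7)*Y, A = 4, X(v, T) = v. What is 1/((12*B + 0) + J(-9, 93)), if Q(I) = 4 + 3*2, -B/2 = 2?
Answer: -1/975 ≈ -0.0010256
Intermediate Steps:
B = -4 (B = -2*2 = -4)
Q(I) = 10 (Q(I) = 4 + 6 = 10)
J(w, Y) = 10*w + Y*w (J(w, Y) = 10*w + w*Y = 10*w + Y*w)
1/((12*B + 0) + J(-9, 93)) = 1/((12*(-4) + 0) - 9*(10 + 93)) = 1/((-48 + 0) - 9*103) = 1/(-48 - 927) = 1/(-975) = -1/975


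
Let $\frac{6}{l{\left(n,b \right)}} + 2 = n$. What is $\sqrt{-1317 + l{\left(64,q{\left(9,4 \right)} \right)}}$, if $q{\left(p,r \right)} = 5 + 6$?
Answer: $\frac{54 i \sqrt{434}}{31} \approx 36.289 i$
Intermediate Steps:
$q{\left(p,r \right)} = 11$
$l{\left(n,b \right)} = \frac{6}{-2 + n}$
$\sqrt{-1317 + l{\left(64,q{\left(9,4 \right)} \right)}} = \sqrt{-1317 + \frac{6}{-2 + 64}} = \sqrt{-1317 + \frac{6}{62}} = \sqrt{-1317 + 6 \cdot \frac{1}{62}} = \sqrt{-1317 + \frac{3}{31}} = \sqrt{- \frac{40824}{31}} = \frac{54 i \sqrt{434}}{31}$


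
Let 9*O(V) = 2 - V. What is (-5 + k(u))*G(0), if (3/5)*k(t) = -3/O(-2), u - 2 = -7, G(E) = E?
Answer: 0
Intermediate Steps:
O(V) = 2/9 - V/9 (O(V) = (2 - V)/9 = 2/9 - V/9)
u = -5 (u = 2 - 7 = -5)
k(t) = -45/4 (k(t) = 5*(-3/(2/9 - ⅑*(-2)))/3 = 5*(-3/(2/9 + 2/9))/3 = 5*(-3/4/9)/3 = 5*(-3*9/4)/3 = (5/3)*(-27/4) = -45/4)
(-5 + k(u))*G(0) = (-5 - 45/4)*0 = -65/4*0 = 0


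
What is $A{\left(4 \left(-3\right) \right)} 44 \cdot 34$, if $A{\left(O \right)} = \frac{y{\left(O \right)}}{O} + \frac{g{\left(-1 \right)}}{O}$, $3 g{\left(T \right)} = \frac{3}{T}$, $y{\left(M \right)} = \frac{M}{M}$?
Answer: $0$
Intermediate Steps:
$y{\left(M \right)} = 1$
$g{\left(T \right)} = \frac{1}{T}$ ($g{\left(T \right)} = \frac{3 \frac{1}{T}}{3} = \frac{1}{T}$)
$A{\left(O \right)} = 0$ ($A{\left(O \right)} = 1 \frac{1}{O} + \frac{1}{\left(-1\right) O} = \frac{1}{O} - \frac{1}{O} = 0$)
$A{\left(4 \left(-3\right) \right)} 44 \cdot 34 = 0 \cdot 44 \cdot 34 = 0 \cdot 34 = 0$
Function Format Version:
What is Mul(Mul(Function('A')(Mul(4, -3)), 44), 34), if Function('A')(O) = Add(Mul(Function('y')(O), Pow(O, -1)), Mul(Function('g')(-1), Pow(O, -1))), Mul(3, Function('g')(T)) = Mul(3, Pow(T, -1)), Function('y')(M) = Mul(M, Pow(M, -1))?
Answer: 0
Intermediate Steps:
Function('y')(M) = 1
Function('g')(T) = Pow(T, -1) (Function('g')(T) = Mul(Rational(1, 3), Mul(3, Pow(T, -1))) = Pow(T, -1))
Function('A')(O) = 0 (Function('A')(O) = Add(Mul(1, Pow(O, -1)), Mul(Pow(-1, -1), Pow(O, -1))) = Add(Pow(O, -1), Mul(-1, Pow(O, -1))) = 0)
Mul(Mul(Function('A')(Mul(4, -3)), 44), 34) = Mul(Mul(0, 44), 34) = Mul(0, 34) = 0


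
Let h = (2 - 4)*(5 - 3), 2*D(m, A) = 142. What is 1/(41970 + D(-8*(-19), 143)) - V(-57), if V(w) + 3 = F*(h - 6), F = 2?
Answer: 966944/42041 ≈ 23.000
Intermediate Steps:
D(m, A) = 71 (D(m, A) = (1/2)*142 = 71)
h = -4 (h = -2*2 = -4)
V(w) = -23 (V(w) = -3 + 2*(-4 - 6) = -3 + 2*(-10) = -3 - 20 = -23)
1/(41970 + D(-8*(-19), 143)) - V(-57) = 1/(41970 + 71) - 1*(-23) = 1/42041 + 23 = 966944/42041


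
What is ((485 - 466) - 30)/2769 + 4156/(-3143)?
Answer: -11542537/8702967 ≈ -1.3263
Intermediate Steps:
((485 - 466) - 30)/2769 + 4156/(-3143) = (19 - 30)*(1/2769) + 4156*(-1/3143) = -11*1/2769 - 4156/3143 = -11/2769 - 4156/3143 = -11542537/8702967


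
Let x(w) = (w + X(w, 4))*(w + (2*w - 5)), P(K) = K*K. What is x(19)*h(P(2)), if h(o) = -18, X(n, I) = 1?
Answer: -18720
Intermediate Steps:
P(K) = K²
x(w) = (1 + w)*(-5 + 3*w) (x(w) = (w + 1)*(w + (2*w - 5)) = (1 + w)*(w + (-5 + 2*w)) = (1 + w)*(-5 + 3*w))
x(19)*h(P(2)) = (-5 - 2*19 + 3*19²)*(-18) = (-5 - 38 + 3*361)*(-18) = (-5 - 38 + 1083)*(-18) = 1040*(-18) = -18720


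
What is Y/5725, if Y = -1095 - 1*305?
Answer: -56/229 ≈ -0.24454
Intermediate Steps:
Y = -1400 (Y = -1095 - 305 = -1400)
Y/5725 = -1400/5725 = -1400*1/5725 = -56/229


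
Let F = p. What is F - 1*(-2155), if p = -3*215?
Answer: 1510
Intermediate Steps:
p = -645
F = -645
F - 1*(-2155) = -645 - 1*(-2155) = -645 + 2155 = 1510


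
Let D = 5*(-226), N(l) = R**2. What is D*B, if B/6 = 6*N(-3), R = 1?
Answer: -40680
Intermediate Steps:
N(l) = 1 (N(l) = 1**2 = 1)
D = -1130
B = 36 (B = 6*(6*1) = 6*6 = 36)
D*B = -1130*36 = -40680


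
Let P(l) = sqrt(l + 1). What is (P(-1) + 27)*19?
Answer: 513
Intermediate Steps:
P(l) = sqrt(1 + l)
(P(-1) + 27)*19 = (sqrt(1 - 1) + 27)*19 = (sqrt(0) + 27)*19 = (0 + 27)*19 = 27*19 = 513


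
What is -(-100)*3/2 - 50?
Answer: 100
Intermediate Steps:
-(-100)*3/2 - 50 = -50*(-3) - 50 = 150 - 50 = 100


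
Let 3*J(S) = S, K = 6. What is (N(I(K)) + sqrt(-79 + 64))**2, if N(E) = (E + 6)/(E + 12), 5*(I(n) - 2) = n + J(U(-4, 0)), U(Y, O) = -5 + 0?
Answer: -728246/49729 + 266*I*sqrt(15)/223 ≈ -14.644 + 4.6198*I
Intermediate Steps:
U(Y, O) = -5
J(S) = S/3
I(n) = 5/3 + n/5 (I(n) = 2 + (n + (1/3)*(-5))/5 = 2 + (n - 5/3)/5 = 2 + (-5/3 + n)/5 = 2 + (-1/3 + n/5) = 5/3 + n/5)
N(E) = (6 + E)/(12 + E)
(N(I(K)) + sqrt(-79 + 64))**2 = ((6 + (5/3 + (1/5)*6))/(12 + (5/3 + (1/5)*6)) + sqrt(-79 + 64))**2 = ((6 + (5/3 + 6/5))/(12 + (5/3 + 6/5)) + sqrt(-15))**2 = ((6 + 43/15)/(12 + 43/15) + I*sqrt(15))**2 = ((133/15)/(223/15) + I*sqrt(15))**2 = ((15/223)*(133/15) + I*sqrt(15))**2 = (133/223 + I*sqrt(15))**2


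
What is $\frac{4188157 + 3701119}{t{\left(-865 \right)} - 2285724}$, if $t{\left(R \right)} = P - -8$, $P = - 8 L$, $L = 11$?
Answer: $- \frac{1972319}{571451} \approx -3.4514$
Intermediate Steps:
$P = -88$ ($P = \left(-8\right) 11 = -88$)
$t{\left(R \right)} = -80$ ($t{\left(R \right)} = -88 - -8 = -88 + 8 = -80$)
$\frac{4188157 + 3701119}{t{\left(-865 \right)} - 2285724} = \frac{4188157 + 3701119}{-80 - 2285724} = \frac{7889276}{-2285804} = 7889276 \left(- \frac{1}{2285804}\right) = - \frac{1972319}{571451}$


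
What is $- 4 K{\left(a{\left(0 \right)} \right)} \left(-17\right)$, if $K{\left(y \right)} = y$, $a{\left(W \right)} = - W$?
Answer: $0$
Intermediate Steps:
$- 4 K{\left(a{\left(0 \right)} \right)} \left(-17\right) = - 4 \left(\left(-1\right) 0\right) \left(-17\right) = \left(-4\right) 0 \left(-17\right) = 0 \left(-17\right) = 0$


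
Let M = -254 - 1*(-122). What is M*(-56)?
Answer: 7392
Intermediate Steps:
M = -132 (M = -254 + 122 = -132)
M*(-56) = -132*(-56) = 7392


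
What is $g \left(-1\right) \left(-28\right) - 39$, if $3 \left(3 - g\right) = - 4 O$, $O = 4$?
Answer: $\frac{583}{3} \approx 194.33$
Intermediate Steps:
$g = \frac{25}{3}$ ($g = 3 - \frac{\left(-4\right) 4}{3} = 3 - - \frac{16}{3} = 3 + \frac{16}{3} = \frac{25}{3} \approx 8.3333$)
$g \left(-1\right) \left(-28\right) - 39 = \frac{25}{3} \left(-1\right) \left(-28\right) - 39 = \left(- \frac{25}{3}\right) \left(-28\right) - 39 = \frac{700}{3} - 39 = \frac{583}{3}$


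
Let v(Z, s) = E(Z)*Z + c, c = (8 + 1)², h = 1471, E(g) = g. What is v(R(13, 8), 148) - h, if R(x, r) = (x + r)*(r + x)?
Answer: 193091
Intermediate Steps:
R(x, r) = (r + x)² (R(x, r) = (r + x)*(r + x) = (r + x)²)
c = 81 (c = 9² = 81)
v(Z, s) = 81 + Z² (v(Z, s) = Z*Z + 81 = Z² + 81 = 81 + Z²)
v(R(13, 8), 148) - h = (81 + ((8 + 13)²)²) - 1*1471 = (81 + (21²)²) - 1471 = (81 + 441²) - 1471 = (81 + 194481) - 1471 = 194562 - 1471 = 193091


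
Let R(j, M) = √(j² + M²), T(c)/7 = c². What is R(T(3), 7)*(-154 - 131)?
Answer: -1995*√82 ≈ -18066.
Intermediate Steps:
T(c) = 7*c²
R(j, M) = √(M² + j²)
R(T(3), 7)*(-154 - 131) = √(7² + (7*3²)²)*(-154 - 131) = √(49 + (7*9)²)*(-285) = √(49 + 63²)*(-285) = √(49 + 3969)*(-285) = √4018*(-285) = (7*√82)*(-285) = -1995*√82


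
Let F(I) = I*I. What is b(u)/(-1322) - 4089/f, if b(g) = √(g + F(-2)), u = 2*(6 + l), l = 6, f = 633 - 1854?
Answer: 1363/407 - √7/661 ≈ 3.3449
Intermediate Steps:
f = -1221
F(I) = I²
u = 24 (u = 2*(6 + 6) = 2*12 = 24)
b(g) = √(4 + g) (b(g) = √(g + (-2)²) = √(g + 4) = √(4 + g))
b(u)/(-1322) - 4089/f = √(4 + 24)/(-1322) - 4089/(-1221) = √28*(-1/1322) - 4089*(-1/1221) = (2*√7)*(-1/1322) + 1363/407 = -√7/661 + 1363/407 = 1363/407 - √7/661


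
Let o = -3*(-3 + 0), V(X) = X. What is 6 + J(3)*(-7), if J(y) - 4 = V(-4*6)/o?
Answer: -10/3 ≈ -3.3333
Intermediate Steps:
o = 9 (o = -3*(-3) = 9)
J(y) = 4/3 (J(y) = 4 - 4*6/9 = 4 - 24*1/9 = 4 - 8/3 = 4/3)
6 + J(3)*(-7) = 6 + (4/3)*(-7) = 6 - 28/3 = -10/3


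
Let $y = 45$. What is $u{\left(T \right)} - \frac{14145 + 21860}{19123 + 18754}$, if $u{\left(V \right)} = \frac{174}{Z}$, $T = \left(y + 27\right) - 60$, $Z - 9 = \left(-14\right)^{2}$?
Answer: $- \frac{790427}{7764785} \approx -0.1018$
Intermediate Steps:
$Z = 205$ ($Z = 9 + \left(-14\right)^{2} = 9 + 196 = 205$)
$T = 12$ ($T = \left(45 + 27\right) - 60 = 72 - 60 = 12$)
$u{\left(V \right)} = \frac{174}{205}$
$u{\left(T \right)} - \frac{14145 + 21860}{19123 + 18754} = \frac{174}{205} - \frac{14145 + 21860}{19123 + 18754} = \frac{174}{205} - \frac{36005}{37877} = - \frac{790427}{7764785}$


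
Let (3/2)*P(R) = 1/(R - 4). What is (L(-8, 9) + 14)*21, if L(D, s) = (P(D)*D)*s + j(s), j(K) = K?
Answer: 567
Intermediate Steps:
P(R) = 2/(3*(-4 + R)) (P(R) = 2/(3*(R - 4)) = 2/(3*(-4 + R)))
L(D, s) = s + 2*D*s/(3*(-4 + D)) (L(D, s) = ((2/(3*(-4 + D)))*D)*s + s = (2*D/(3*(-4 + D)))*s + s = 2*D*s/(3*(-4 + D)) + s = s + 2*D*s/(3*(-4 + D)))
(L(-8, 9) + 14)*21 = ((⅓)*9*(-12 + 5*(-8))/(-4 - 8) + 14)*21 = ((⅓)*9*(-12 - 40)/(-12) + 14)*21 = ((⅓)*9*(-1/12)*(-52) + 14)*21 = (13 + 14)*21 = 27*21 = 567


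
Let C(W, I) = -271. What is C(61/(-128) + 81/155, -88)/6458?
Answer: -271/6458 ≈ -0.041963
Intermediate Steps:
C(61/(-128) + 81/155, -88)/6458 = -271/6458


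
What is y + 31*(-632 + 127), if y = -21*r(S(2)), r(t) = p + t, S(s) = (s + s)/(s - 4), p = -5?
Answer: -15508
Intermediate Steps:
S(s) = 2*s/(-4 + s) (S(s) = (2*s)/(-4 + s) = 2*s/(-4 + s))
r(t) = -5 + t
y = 147 (y = -21*(-5 + 2*2/(-4 + 2)) = -21*(-5 + 2*2/(-2)) = -21*(-5 + 2*2*(-1/2)) = -21*(-5 - 2) = -21*(-7) = 147)
y + 31*(-632 + 127) = 147 + 31*(-632 + 127) = 147 + 31*(-505) = 147 - 15655 = -15508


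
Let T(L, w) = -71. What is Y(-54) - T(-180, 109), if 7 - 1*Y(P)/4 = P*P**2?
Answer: 629955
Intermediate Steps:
Y(P) = 28 - 4*P**3 (Y(P) = 28 - 4*P*P**2 = 28 - 4*P**3)
Y(-54) - T(-180, 109) = (28 - 4*(-54)**3) - 1*(-71) = (28 - 4*(-157464)) + 71 = (28 + 629856) + 71 = 629884 + 71 = 629955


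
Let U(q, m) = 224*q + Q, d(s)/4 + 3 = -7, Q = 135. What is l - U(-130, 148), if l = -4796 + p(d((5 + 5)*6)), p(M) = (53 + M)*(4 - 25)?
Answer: 23916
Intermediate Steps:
d(s) = -40 (d(s) = -12 + 4*(-7) = -12 - 28 = -40)
p(M) = -1113 - 21*M (p(M) = (53 + M)*(-21) = -1113 - 21*M)
U(q, m) = 135 + 224*q (U(q, m) = 224*q + 135 = 135 + 224*q)
l = -5069 (l = -4796 + (-1113 - 21*(-40)) = -4796 + (-1113 + 840) = -4796 - 273 = -5069)
l - U(-130, 148) = -5069 - (135 + 224*(-130)) = -5069 - (135 - 29120) = -5069 - 1*(-28985) = -5069 + 28985 = 23916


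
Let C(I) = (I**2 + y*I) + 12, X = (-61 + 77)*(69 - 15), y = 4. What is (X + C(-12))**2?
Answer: 944784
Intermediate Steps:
X = 864 (X = 16*54 = 864)
C(I) = 12 + I**2 + 4*I (C(I) = (I**2 + 4*I) + 12 = 12 + I**2 + 4*I)
(X + C(-12))**2 = (864 + (12 + (-12)**2 + 4*(-12)))**2 = (864 + (12 + 144 - 48))**2 = (864 + 108)**2 = 972**2 = 944784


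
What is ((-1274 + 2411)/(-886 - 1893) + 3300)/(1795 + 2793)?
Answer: 9169563/12750052 ≈ 0.71918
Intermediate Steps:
((-1274 + 2411)/(-886 - 1893) + 3300)/(1795 + 2793) = (1137/(-2779) + 3300)/4588 = (1137*(-1/2779) + 3300)*(1/4588) = (-1137/2779 + 3300)*(1/4588) = (9169563/2779)*(1/4588) = 9169563/12750052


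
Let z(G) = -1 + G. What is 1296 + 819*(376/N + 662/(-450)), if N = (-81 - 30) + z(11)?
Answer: -7468421/2525 ≈ -2957.8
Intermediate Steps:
N = -101 (N = (-81 - 30) + (-1 + 11) = -111 + 10 = -101)
1296 + 819*(376/N + 662/(-450)) = 1296 + 819*(376/(-101) + 662/(-450)) = 1296 + 819*(376*(-1/101) + 662*(-1/450)) = 1296 + 819*(-376/101 - 331/225) = 1296 + 819*(-118031/22725) = 1296 - 10740821/2525 = -7468421/2525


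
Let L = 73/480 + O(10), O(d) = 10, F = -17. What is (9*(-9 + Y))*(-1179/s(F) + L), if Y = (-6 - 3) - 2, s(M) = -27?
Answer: -77499/8 ≈ -9687.4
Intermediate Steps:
Y = -11 (Y = -9 - 2 = -11)
L = 4873/480 (L = 73/480 + 10 = 4873/480 ≈ 10.152)
(9*(-9 + Y))*(-1179/s(F) + L) = (9*(-9 - 11))*(-1179/(-27) + 4873/480) = (9*(-20))*(-1179*(-1/27) + 4873/480) = -180*(131/3 + 4873/480) = -180*8611/160 = -77499/8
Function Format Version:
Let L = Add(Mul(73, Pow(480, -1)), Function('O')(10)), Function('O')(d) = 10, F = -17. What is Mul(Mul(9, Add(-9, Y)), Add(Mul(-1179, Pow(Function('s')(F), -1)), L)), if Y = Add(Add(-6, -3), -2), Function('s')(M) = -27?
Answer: Rational(-77499, 8) ≈ -9687.4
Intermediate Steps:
Y = -11 (Y = Add(-9, -2) = -11)
L = Rational(4873, 480) (L = Add(Mul(73, Pow(480, -1)), 10) = Add(Mul(73, Rational(1, 480)), 10) = Add(Rational(73, 480), 10) = Rational(4873, 480) ≈ 10.152)
Mul(Mul(9, Add(-9, Y)), Add(Mul(-1179, Pow(Function('s')(F), -1)), L)) = Mul(Mul(9, Add(-9, -11)), Add(Mul(-1179, Pow(-27, -1)), Rational(4873, 480))) = Mul(Mul(9, -20), Add(Mul(-1179, Rational(-1, 27)), Rational(4873, 480))) = Mul(-180, Add(Rational(131, 3), Rational(4873, 480))) = Mul(-180, Rational(8611, 160)) = Rational(-77499, 8)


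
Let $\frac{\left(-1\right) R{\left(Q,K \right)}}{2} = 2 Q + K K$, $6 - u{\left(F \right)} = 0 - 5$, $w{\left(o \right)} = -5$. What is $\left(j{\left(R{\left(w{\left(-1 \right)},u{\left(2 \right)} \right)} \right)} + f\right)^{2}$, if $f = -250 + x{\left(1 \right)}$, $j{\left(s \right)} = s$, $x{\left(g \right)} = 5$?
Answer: $218089$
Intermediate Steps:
$u{\left(F \right)} = 11$ ($u{\left(F \right)} = 6 - \left(0 - 5\right) = 6 - -5 = 6 + 5 = 11$)
$R{\left(Q,K \right)} = - 4 Q - 2 K^{2}$ ($R{\left(Q,K \right)} = - 2 \left(2 Q + K K\right) = - 2 \left(2 Q + K^{2}\right) = - 2 \left(K^{2} + 2 Q\right) = - 4 Q - 2 K^{2}$)
$f = -245$ ($f = -250 + 5 = -245$)
$\left(j{\left(R{\left(w{\left(-1 \right)},u{\left(2 \right)} \right)} \right)} + f\right)^{2} = \left(\left(\left(-4\right) \left(-5\right) - 2 \cdot 11^{2}\right) - 245\right)^{2} = \left(\left(20 - 242\right) - 245\right)^{2} = \left(-222 - 245\right)^{2} = \left(-467\right)^{2} = 218089$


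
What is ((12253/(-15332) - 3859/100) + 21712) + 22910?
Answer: 4272128682/95825 ≈ 44583.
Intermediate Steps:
((12253/(-15332) - 3859/100) + 21712) + 22910 = ((12253*(-1/15332) - 3859*1/100) + 21712) + 22910 = ((-12253/15332 - 3859/100) + 21712) + 22910 = (-3774468/95825 + 21712) + 22910 = 2076777932/95825 + 22910 = 4272128682/95825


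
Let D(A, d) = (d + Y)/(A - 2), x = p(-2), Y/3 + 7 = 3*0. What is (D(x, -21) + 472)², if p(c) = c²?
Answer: 203401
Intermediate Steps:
Y = -21 (Y = -21 + 3*(3*0) = -21 + 3*0 = -21 + 0 = -21)
x = 4 (x = (-2)² = 4)
D(A, d) = (-21 + d)/(-2 + A) (D(A, d) = (d - 21)/(A - 2) = (-21 + d)/(-2 + A))
(D(x, -21) + 472)² = ((-21 - 21)/(-2 + 4) + 472)² = (-42/2 + 472)² = ((½)*(-42) + 472)² = (-21 + 472)² = 451² = 203401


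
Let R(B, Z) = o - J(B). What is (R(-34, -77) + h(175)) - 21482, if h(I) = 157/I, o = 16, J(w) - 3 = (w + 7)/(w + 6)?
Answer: -15028347/700 ≈ -21469.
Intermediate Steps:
J(w) = 3 + (7 + w)/(6 + w) (J(w) = 3 + (w + 7)/(w + 6) = 3 + (7 + w)/(6 + w))
R(B, Z) = 16 - (25 + 4*B)/(6 + B)
(R(-34, -77) + h(175)) - 21482 = ((71 + 12*(-34))/(6 - 34) + 157/175) - 21482 = ((71 - 408)/(-28) + 157*(1/175)) - 21482 = (-1/28*(-337) + 157/175) - 21482 = (337/28 + 157/175) - 21482 = 9053/700 - 21482 = -15028347/700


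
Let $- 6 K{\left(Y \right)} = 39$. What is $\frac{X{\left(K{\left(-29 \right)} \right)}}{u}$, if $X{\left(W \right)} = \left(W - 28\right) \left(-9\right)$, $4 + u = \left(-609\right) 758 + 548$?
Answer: $- \frac{621}{922156} \approx -0.00067342$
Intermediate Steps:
$K{\left(Y \right)} = - \frac{13}{2}$ ($K{\left(Y \right)} = \left(- \frac{1}{6}\right) 39 = - \frac{13}{2}$)
$u = -461078$ ($u = -4 + \left(\left(-609\right) 758 + 548\right) = -4 + \left(-461622 + 548\right) = -4 - 461074 = -461078$)
$X{\left(W \right)} = 252 - 9 W$ ($X{\left(W \right)} = \left(-28 + W\right) \left(-9\right) = 252 - 9 W$)
$\frac{X{\left(K{\left(-29 \right)} \right)}}{u} = \frac{252 - - \frac{117}{2}}{-461078} = \left(252 + \frac{117}{2}\right) \left(- \frac{1}{461078}\right) = \frac{621}{2} \left(- \frac{1}{461078}\right) = - \frac{621}{922156}$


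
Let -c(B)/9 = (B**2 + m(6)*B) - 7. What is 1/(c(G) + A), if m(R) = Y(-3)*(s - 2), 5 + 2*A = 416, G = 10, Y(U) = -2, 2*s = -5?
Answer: -2/2883 ≈ -0.00069372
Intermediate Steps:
s = -5/2 (s = (1/2)*(-5) = -5/2 ≈ -2.5000)
A = 411/2 (A = -5/2 + (1/2)*416 = -5/2 + 208 = 411/2 ≈ 205.50)
m(R) = 9 (m(R) = -2*(-5/2 - 2) = -2*(-9/2) = 9)
c(B) = 63 - 81*B - 9*B**2 (c(B) = -9*((B**2 + 9*B) - 7) = -9*(-7 + B**2 + 9*B) = 63 - 81*B - 9*B**2)
1/(c(G) + A) = 1/((63 - 81*10 - 9*10**2) + 411/2) = 1/((63 - 810 - 9*100) + 411/2) = 1/((63 - 810 - 900) + 411/2) = 1/(-1647 + 411/2) = 1/(-2883/2) = -2/2883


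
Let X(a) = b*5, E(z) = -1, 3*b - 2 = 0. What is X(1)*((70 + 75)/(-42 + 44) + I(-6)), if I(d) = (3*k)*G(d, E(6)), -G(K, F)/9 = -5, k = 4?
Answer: 6125/3 ≈ 2041.7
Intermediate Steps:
b = 2/3 (b = 2/3 + (1/3)*0 = 2/3 + 0 = 2/3 ≈ 0.66667)
G(K, F) = 45 (G(K, F) = -9*(-5) = 45)
X(a) = 10/3 (X(a) = (2/3)*5 = 10/3)
I(d) = 540 (I(d) = (3*4)*45 = 12*45 = 540)
X(1)*((70 + 75)/(-42 + 44) + I(-6)) = 10*((70 + 75)/(-42 + 44) + 540)/3 = 10*(145/2 + 540)/3 = (10/3)*(1225/2) = 6125/3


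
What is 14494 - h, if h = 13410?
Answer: 1084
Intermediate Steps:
14494 - h = 14494 - 1*13410 = 14494 - 13410 = 1084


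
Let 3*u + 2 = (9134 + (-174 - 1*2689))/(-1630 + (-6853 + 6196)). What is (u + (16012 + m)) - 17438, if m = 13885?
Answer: 28490118/2287 ≈ 12457.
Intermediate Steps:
u = -3615/2287 (u = -2/3 + ((9134 + (-174 - 1*2689))/(-1630 + (-6853 + 6196)))/3 = -2/3 + ((9134 + (-174 - 2689))/(-1630 - 657))/3 = -2/3 + ((9134 - 2863)/(-2287))/3 = -2/3 + (6271*(-1/2287))/3 = -2/3 + (1/3)*(-6271/2287) = -2/3 - 6271/6861 = -3615/2287 ≈ -1.5807)
(u + (16012 + m)) - 17438 = (-3615/2287 + (16012 + 13885)) - 17438 = (-3615/2287 + 29897) - 17438 = 68370824/2287 - 17438 = 28490118/2287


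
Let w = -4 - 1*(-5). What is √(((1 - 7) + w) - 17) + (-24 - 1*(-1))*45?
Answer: -1035 + I*√22 ≈ -1035.0 + 4.6904*I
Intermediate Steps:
w = 1 (w = -4 + 5 = 1)
√(((1 - 7) + w) - 17) + (-24 - 1*(-1))*45 = √(((1 - 7) + 1) - 17) + (-24 - 1*(-1))*45 = √((-6 + 1) - 17) + (-24 + 1)*45 = √(-5 - 17) - 23*45 = √(-22) - 1035 = I*√22 - 1035 = -1035 + I*√22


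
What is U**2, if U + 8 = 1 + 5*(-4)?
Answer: 729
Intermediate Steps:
U = -27 (U = -8 + (1 + 5*(-4)) = -8 + (1 - 20) = -8 - 19 = -27)
U**2 = (-27)**2 = 729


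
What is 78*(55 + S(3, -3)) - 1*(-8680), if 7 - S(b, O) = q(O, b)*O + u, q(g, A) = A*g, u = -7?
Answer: 11956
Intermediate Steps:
S(b, O) = 14 - b*O² (S(b, O) = 7 - ((b*O)*O - 7) = 7 - ((O*b)*O - 7) = 7 - (b*O² - 7) = 7 - (-7 + b*O²) = 7 + (7 - b*O²) = 14 - b*O²)
78*(55 + S(3, -3)) - 1*(-8680) = 78*(55 + (14 - 1*3*(-3)²)) - 1*(-8680) = 78*(55 + (14 - 1*3*9)) + 8680 = 78*(55 + (14 - 27)) + 8680 = 78*(55 - 13) + 8680 = 78*42 + 8680 = 3276 + 8680 = 11956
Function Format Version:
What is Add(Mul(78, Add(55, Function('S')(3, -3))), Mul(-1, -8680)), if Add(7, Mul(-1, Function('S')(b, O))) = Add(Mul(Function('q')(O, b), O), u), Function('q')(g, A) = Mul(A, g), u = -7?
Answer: 11956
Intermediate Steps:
Function('S')(b, O) = Add(14, Mul(-1, b, Pow(O, 2))) (Function('S')(b, O) = Add(7, Mul(-1, Add(Mul(Mul(b, O), O), -7))) = Add(7, Mul(-1, Add(Mul(Mul(O, b), O), -7))) = Add(7, Mul(-1, Add(Mul(b, Pow(O, 2)), -7))) = Add(7, Mul(-1, Add(-7, Mul(b, Pow(O, 2))))) = Add(7, Add(7, Mul(-1, b, Pow(O, 2)))) = Add(14, Mul(-1, b, Pow(O, 2))))
Add(Mul(78, Add(55, Function('S')(3, -3))), Mul(-1, -8680)) = Add(Mul(78, Add(55, Add(14, Mul(-1, 3, Pow(-3, 2))))), Mul(-1, -8680)) = Add(Mul(78, Add(55, Add(14, Mul(-1, 3, 9)))), 8680) = Add(Mul(78, Add(55, Add(14, -27))), 8680) = Add(Mul(78, Add(55, -13)), 8680) = Add(Mul(78, 42), 8680) = Add(3276, 8680) = 11956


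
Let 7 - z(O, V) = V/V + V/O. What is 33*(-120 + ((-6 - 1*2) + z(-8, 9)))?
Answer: -31911/8 ≈ -3988.9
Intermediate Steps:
z(O, V) = 6 - V/O (z(O, V) = 7 - (V/V + V/O) = 7 - (1 + V/O) = 7 + (-1 - V/O) = 6 - V/O)
33*(-120 + ((-6 - 1*2) + z(-8, 9))) = 33*(-120 + ((-6 - 1*2) + (6 - 1*9/(-8)))) = 33*(-120 + ((-6 - 2) + (6 - 1*9*(-1/8)))) = 33*(-120 + (-8 + (6 + 9/8))) = 33*(-120 + (-8 + 57/8)) = 33*(-120 - 7/8) = 33*(-967/8) = -31911/8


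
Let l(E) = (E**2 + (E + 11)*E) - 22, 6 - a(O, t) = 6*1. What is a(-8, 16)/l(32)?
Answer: 0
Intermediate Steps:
a(O, t) = 0 (a(O, t) = 6 - 6 = 0)
l(E) = -22 + E**2 + E*(11 + E) (l(E) = (E**2 + (11 + E)*E) - 22 = (E**2 + E*(11 + E)) - 22 = -22 + E**2 + E*(11 + E))
a(-8, 16)/l(32) = 0/(-22 + 2*32**2 + 11*32) = 0/(-22 + 2*1024 + 352) = 0/(-22 + 2048 + 352) = 0/2378 = 0*(1/2378) = 0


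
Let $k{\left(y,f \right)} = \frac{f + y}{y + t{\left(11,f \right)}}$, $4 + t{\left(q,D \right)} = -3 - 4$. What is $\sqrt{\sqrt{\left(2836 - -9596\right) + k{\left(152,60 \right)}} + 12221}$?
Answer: $\frac{\sqrt{242965701 + 282 \sqrt{61797621}}}{141} \approx 111.05$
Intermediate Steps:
$t{\left(q,D \right)} = -11$ ($t{\left(q,D \right)} = -4 - 7 = -11$)
$k{\left(y,f \right)} = \frac{f + y}{-11 + y}$ ($k{\left(y,f \right)} = \frac{f + y}{y - 11} = \frac{f + y}{-11 + y}$)
$\sqrt{\sqrt{\left(2836 - -9596\right) + k{\left(152,60 \right)}} + 12221} = \sqrt{\sqrt{\left(2836 - -9596\right) + \frac{60 + 152}{-11 + 152}} + 12221} = \sqrt{\sqrt{\left(2836 + 9596\right) + \frac{1}{141} \cdot 212} + 12221} = \sqrt{\sqrt{12432 + \frac{1}{141} \cdot 212} + 12221} = \sqrt{\sqrt{12432 + \frac{212}{141}} + 12221} = \sqrt{\sqrt{\frac{1753124}{141}} + 12221} = \sqrt{\frac{2 \sqrt{61797621}}{141} + 12221} = \sqrt{12221 + \frac{2 \sqrt{61797621}}{141}}$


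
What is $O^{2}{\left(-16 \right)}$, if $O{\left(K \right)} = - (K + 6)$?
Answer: $100$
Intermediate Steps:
$O{\left(K \right)} = -6 - K$ ($O{\left(K \right)} = - (6 + K) = -6 - K$)
$O^{2}{\left(-16 \right)} = \left(-6 - -16\right)^{2} = \left(-6 + 16\right)^{2} = 10^{2} = 100$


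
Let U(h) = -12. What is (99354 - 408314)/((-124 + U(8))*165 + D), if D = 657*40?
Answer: -1931/24 ≈ -80.458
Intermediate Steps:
D = 26280
(99354 - 408314)/((-124 + U(8))*165 + D) = (99354 - 408314)/((-124 - 12)*165 + 26280) = -308960/(-136*165 + 26280) = -308960/(-22440 + 26280) = -308960/3840 = -308960*1/3840 = -1931/24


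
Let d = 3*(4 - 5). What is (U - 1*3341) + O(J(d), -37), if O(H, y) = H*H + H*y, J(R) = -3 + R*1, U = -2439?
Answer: -5522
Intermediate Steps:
d = -3 (d = 3*(-1) = -3)
J(R) = -3 + R
O(H, y) = H² + H*y
(U - 1*3341) + O(J(d), -37) = (-2439 - 1*3341) + (-3 - 3)*((-3 - 3) - 37) = (-2439 - 3341) - 6*(-6 - 37) = -5780 - 6*(-43) = -5780 + 258 = -5522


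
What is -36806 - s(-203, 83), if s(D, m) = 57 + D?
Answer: -36660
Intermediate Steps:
-36806 - s(-203, 83) = -36806 - (57 - 203) = -36806 - 1*(-146) = -36806 + 146 = -36660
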